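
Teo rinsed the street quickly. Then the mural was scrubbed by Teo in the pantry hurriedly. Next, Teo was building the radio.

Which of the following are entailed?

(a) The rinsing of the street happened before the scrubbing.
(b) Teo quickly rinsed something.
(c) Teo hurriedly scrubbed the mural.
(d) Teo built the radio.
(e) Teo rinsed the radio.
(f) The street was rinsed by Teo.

(a), (b), (c), (f)

(a) Entailed — the narrative places the rinsing before the scrubbing.
(b) Entailed — generalizing the patient leaves a sub-description the original still satisfies.
(c) Entailed — the original entails any weakening of itself; this just drops 'in the pantry'.
(d) Not entailed — 'was building' is progressive on an accomplishment; it does not entail the completed 'built'.
(e) Not entailed — Teo rinsed the street, not the radio; the radio belongs to the building event.
(f) Entailed — the original entails any weakening of itself; this just drops 'quickly'.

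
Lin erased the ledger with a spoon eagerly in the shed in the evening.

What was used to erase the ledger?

a spoon

'with a spoon' marks the instrument of the erasing event.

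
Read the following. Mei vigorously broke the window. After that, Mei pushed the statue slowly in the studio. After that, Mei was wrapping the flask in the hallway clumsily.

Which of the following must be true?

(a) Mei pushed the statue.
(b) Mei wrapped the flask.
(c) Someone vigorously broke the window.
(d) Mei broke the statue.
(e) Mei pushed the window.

(a) Entailed — every conjunct here is already in the original pushing event.
(b) Not entailed — 'was wrapping' is progressive on an accomplishment; it does not entail the completed 'wrapped'.
(c) Entailed — every conjunct here is already in the original breaking event.
(d) Not entailed — Mei broke the window, not the statue; the statue belongs to the pushing event.
(e) Not entailed — Mei pushed the statue, not the window; the window belongs to the breaking event.

(a), (c)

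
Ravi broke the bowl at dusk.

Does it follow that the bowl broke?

yes

'Ravi broke the bowl' is the causative; it entails the inchoative 'the bowl broke'.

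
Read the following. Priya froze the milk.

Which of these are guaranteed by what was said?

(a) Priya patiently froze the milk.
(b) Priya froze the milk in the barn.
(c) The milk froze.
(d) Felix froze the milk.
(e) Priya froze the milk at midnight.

(a) Not entailed — 'patiently' adds information not in the original event.
(b) Not entailed — 'in the barn' adds information not in the original event.
(c) Entailed — 'Priya froze the milk' is causative; it entails the inchoative 'the milk froze'.
(d) Not entailed — the passage has Priya freezing the milk, not Felix.
(e) Not entailed — 'at midnight' adds information not in the original event.

(c)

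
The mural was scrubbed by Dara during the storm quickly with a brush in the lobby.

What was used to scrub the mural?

'with a brush' marks the instrument of the scrubbing event.

a brush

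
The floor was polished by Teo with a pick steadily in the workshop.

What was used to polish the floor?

a pick

'with a pick' marks the instrument of the polishing event.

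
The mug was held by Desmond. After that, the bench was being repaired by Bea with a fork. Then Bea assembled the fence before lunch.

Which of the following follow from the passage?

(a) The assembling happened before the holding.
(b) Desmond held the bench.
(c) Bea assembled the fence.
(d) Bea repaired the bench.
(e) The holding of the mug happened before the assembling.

(c), (e)

(a) Not entailed — the narrative places the holding before the assembling, not after.
(b) Not entailed — Desmond held the mug, not the bench; the bench belongs to the repairing event.
(c) Entailed — this follows by dropping conjuncts from the assembling event's description.
(d) Not entailed — 'was repairing' is progressive on an accomplishment; it does not entail the completed 'repaired'.
(e) Entailed — the narrative places the holding before the assembling.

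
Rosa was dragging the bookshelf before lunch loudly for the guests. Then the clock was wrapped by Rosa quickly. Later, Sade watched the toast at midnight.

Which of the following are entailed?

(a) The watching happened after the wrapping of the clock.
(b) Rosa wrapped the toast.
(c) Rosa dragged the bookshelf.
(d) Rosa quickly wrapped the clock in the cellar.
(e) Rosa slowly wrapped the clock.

(a) Entailed — the narrative places the wrapping before the watching.
(b) Not entailed — Rosa wrapped the clock, not the toast; the toast belongs to the watching event.
(c) Entailed — 'drag' is an activity; 'was dragging' entails that some dragging happened, so 'dragged' holds.
(d) Not entailed — 'in the cellar' adds information not in the original event.
(e) Not entailed — 'slowly' adds a manner not in (and inconsistent with) the original.

(a), (c)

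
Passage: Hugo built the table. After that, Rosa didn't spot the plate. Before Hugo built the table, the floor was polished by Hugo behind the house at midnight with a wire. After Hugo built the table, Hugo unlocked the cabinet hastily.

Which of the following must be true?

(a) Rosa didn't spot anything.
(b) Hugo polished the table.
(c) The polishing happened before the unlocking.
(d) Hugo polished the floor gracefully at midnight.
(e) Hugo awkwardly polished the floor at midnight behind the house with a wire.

(c)

(a) Not entailed — the original only denies this specific event; Rosa may have spotted something else.
(b) Not entailed — Hugo polished the floor, not the table; the table belongs to the building event.
(c) Entailed — the narrative places the polishing before the unlocking.
(d) Not entailed — 'gracefully' adds information not in the original event.
(e) Not entailed — 'awkwardly' adds information not in the original event.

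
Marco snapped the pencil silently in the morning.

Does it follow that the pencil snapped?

'Marco snapped the pencil' is the causative; it entails the inchoative 'the pencil snapped'.

yes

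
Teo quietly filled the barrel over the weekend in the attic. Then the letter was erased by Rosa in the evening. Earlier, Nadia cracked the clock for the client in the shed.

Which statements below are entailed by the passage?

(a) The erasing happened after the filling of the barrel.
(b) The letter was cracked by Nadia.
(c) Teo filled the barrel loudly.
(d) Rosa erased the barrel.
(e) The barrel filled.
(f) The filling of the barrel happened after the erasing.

(a), (e)

(a) Entailed — the narrative places the filling before the erasing.
(b) Not entailed — Nadia cracked the clock, not the letter; the letter belongs to the erasing event.
(c) Not entailed — 'loudly' adds a manner not in (and inconsistent with) the original.
(d) Not entailed — Rosa erased the letter, not the barrel; the barrel belongs to the filling event.
(e) Entailed — 'Teo filled the barrel' is causative; it entails the inchoative 'the barrel filled'.
(f) Not entailed — the narrative places the filling before the erasing, not after.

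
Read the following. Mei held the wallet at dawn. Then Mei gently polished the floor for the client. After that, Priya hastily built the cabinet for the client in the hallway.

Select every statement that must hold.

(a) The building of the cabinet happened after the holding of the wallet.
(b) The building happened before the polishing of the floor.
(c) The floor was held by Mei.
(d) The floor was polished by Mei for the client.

(a) Entailed — the narrative places the holding before the building.
(b) Not entailed — the narrative places the polishing before the building, not after.
(c) Not entailed — Mei held the wallet, not the floor; the floor belongs to the polishing event.
(d) Entailed — the original entails any weakening of itself; this just drops 'gently'.

(a), (d)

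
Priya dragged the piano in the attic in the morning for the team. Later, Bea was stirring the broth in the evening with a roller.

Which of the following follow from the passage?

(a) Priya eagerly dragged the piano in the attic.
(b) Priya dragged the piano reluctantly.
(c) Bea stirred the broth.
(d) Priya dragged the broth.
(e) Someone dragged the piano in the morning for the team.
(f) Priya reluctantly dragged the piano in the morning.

(a) Not entailed — 'eagerly' adds information not in the original event.
(b) Not entailed — 'reluctantly' adds information not in the original event.
(c) Entailed — 'stir' is an activity; 'was stirring' entails that some stirring happened, so 'stirred' holds.
(d) Not entailed — Priya dragged the piano, not the broth; the broth belongs to the stirring event.
(e) Entailed — this follows by dropping conjuncts from the dragging event's description.
(f) Not entailed — 'reluctantly' adds information not in the original event.

(c), (e)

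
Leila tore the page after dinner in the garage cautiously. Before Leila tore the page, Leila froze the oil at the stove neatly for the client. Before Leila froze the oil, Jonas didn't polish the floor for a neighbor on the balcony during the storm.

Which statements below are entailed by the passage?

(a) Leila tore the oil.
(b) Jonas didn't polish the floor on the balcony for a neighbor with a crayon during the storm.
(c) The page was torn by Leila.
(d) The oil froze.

(b), (c), (d)

(a) Not entailed — Leila tore the page, not the oil; the oil belongs to the freezing event.
(b) Entailed — under negation, adding a further restriction is entailed: if no such polishing event occurred, none occurred with a crayon either.
(c) Entailed — this follows by dropping conjuncts from the tearing event's description.
(d) Entailed — 'Leila froze the oil' is causative; it entails the inchoative 'the oil froze'.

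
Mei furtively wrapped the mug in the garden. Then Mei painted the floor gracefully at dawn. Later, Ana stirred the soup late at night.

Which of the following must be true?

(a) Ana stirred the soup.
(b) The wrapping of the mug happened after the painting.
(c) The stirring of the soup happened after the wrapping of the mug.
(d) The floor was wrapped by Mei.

(a) Entailed — every conjunct here is already in the original stirring event.
(b) Not entailed — the narrative places the wrapping before the painting, not after.
(c) Entailed — the narrative places the wrapping before the stirring.
(d) Not entailed — Mei wrapped the mug, not the floor; the floor belongs to the painting event.

(a), (c)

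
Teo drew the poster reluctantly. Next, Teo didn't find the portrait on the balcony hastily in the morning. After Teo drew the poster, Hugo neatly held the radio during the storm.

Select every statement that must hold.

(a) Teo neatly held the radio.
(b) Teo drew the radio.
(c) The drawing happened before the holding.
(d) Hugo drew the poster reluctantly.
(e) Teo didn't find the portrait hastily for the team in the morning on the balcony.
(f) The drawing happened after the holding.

(a) Not entailed — the passage has Hugo holding the radio, not Teo.
(b) Not entailed — Teo drew the poster, not the radio; the radio belongs to the holding event.
(c) Entailed — the narrative places the drawing before the holding.
(d) Not entailed — the passage has Teo drawing the poster, not Hugo.
(e) Entailed — under negation, adding a further restriction is entailed: if no such finding event occurred, none occurred for the team either.
(f) Not entailed — the narrative places the drawing before the holding, not after.

(c), (e)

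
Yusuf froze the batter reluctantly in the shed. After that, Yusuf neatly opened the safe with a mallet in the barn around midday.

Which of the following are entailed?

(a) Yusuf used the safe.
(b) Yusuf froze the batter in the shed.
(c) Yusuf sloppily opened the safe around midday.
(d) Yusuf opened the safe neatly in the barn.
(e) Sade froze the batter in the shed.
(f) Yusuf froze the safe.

(b), (d)

(a) Not entailed — the safe is the patient, not an instrument — Yusuf used a mallet.
(b) Entailed — the original entails any weakening of itself; this just drops 'reluctantly'.
(c) Not entailed — 'sloppily' adds a manner not in (and inconsistent with) the original.
(d) Entailed — dropping 'with a mallet', 'around midday' leaves a sub-description the original still satisfies.
(e) Not entailed — the passage has Yusuf freezing the batter, not Sade.
(f) Not entailed — Yusuf froze the batter, not the safe; the safe belongs to the opening event.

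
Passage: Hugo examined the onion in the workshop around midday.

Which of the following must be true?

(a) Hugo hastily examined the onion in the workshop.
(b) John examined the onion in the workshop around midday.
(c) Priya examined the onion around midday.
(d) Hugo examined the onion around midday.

(a) Not entailed — 'hastily' adds information not in the original event.
(b) Not entailed — the passage has Hugo examining the onion, not John.
(c) Not entailed — the passage has Hugo examining the onion, not Priya.
(d) Entailed — dropping 'in the workshop' leaves a sub-description the original still satisfies.

(d)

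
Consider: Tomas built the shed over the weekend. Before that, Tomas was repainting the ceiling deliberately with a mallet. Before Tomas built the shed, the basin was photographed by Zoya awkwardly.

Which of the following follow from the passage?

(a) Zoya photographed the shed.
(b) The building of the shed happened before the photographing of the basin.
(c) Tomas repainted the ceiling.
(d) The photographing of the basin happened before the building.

(a) Not entailed — Zoya photographed the basin, not the shed; the shed belongs to the building event.
(b) Not entailed — the narrative places the photographing before the building, not after.
(c) Not entailed — 'was repainting' is progressive on an accomplishment; it does not entail the completed 'repainted'.
(d) Entailed — the narrative places the photographing before the building.

(d)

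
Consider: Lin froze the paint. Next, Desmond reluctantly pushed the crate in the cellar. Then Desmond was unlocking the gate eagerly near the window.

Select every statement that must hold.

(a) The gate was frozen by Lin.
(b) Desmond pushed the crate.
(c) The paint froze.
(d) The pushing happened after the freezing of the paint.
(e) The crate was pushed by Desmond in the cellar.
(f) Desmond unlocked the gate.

(b), (c), (d), (e)

(a) Not entailed — Lin froze the paint, not the gate; the gate belongs to the unlocking event.
(b) Entailed — dropping 'reluctantly', 'in the cellar' leaves a sub-description the original still satisfies.
(c) Entailed — 'Lin froze the paint' is causative; it entails the inchoative 'the paint froze'.
(d) Entailed — the narrative places the freezing before the pushing.
(e) Entailed — every conjunct here is already in the original pushing event.
(f) Not entailed — 'was unlocking' is progressive on an accomplishment; it does not entail the completed 'unlocked'.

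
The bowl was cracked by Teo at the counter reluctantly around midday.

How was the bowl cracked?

'reluctantly' marks the manner of the cracking event.

reluctantly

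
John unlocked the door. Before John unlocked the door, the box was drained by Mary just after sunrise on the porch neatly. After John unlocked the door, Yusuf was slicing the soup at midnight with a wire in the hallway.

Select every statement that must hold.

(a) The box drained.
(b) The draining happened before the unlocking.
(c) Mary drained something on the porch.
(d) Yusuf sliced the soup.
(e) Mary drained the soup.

(a) Entailed — 'Mary drained the box' is causative; it entails the inchoative 'the box drained'.
(b) Entailed — the narrative places the draining before the unlocking.
(c) Entailed — every conjunct here is already in the original draining event.
(d) Not entailed — 'was slicing' is progressive on an accomplishment; it does not entail the completed 'sliced'.
(e) Not entailed — Mary drained the box, not the soup; the soup belongs to the slicing event.

(a), (b), (c)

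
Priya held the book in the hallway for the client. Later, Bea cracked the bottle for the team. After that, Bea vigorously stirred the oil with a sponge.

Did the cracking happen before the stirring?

The narrative orders the cracking before the stirring.

yes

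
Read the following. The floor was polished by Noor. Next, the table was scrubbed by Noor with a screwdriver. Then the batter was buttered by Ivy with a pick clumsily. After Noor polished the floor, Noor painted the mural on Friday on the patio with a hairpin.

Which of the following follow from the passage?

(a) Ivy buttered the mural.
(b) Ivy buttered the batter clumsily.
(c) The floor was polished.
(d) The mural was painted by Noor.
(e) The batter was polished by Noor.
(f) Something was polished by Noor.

(a) Not entailed — Ivy buttered the batter, not the mural; the mural belongs to the painting event.
(b) Entailed — the original entails any weakening of itself; this just drops 'with a pick'.
(c) Entailed — this follows by dropping conjuncts from the polishing event's description.
(d) Entailed — dropping 'on Friday', 'with a hairpin', 'on the patio' leaves a sub-description the original still satisfies.
(e) Not entailed — Noor polished the floor, not the batter; the batter belongs to the buttering event.
(f) Entailed — the original entails any weakening of itself; this just generalizes the patient.

(b), (c), (d), (f)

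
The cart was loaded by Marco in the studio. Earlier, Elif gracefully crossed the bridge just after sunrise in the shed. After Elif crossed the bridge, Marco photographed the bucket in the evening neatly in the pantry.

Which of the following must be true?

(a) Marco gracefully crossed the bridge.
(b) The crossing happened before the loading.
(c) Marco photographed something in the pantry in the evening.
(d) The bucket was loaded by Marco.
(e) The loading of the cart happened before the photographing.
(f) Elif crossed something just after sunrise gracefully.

(b), (c), (f)

(a) Not entailed — the passage has Elif crossing the bridge, not Marco.
(b) Entailed — the narrative places the crossing before the loading.
(c) Entailed — the original entails any weakening of itself; this just drops 'neatly' and generalizes the patient.
(d) Not entailed — Marco loaded the cart, not the bucket; the bucket belongs to the photographing event.
(e) Not entailed — the narrative doesn't order the loading relative to the photographing.
(f) Entailed — the original entails any weakening of itself; this just drops 'in the shed' and generalizes the patient.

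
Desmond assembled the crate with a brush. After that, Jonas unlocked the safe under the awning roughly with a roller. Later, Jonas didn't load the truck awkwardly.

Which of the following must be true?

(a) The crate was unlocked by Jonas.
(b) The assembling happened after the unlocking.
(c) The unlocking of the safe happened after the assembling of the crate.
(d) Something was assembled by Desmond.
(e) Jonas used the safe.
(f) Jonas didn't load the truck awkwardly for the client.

(c), (d), (f)

(a) Not entailed — Jonas unlocked the safe, not the crate; the crate belongs to the assembling event.
(b) Not entailed — the narrative places the assembling before the unlocking, not after.
(c) Entailed — the narrative places the assembling before the unlocking.
(d) Entailed — the original entails any weakening of itself; this just drops 'with a brush' and generalizes the patient.
(e) Not entailed — the safe is the patient, not an instrument — Jonas used a roller.
(f) Entailed — under negation, adding a further restriction is entailed: if no such loading event occurred, none occurred for the client either.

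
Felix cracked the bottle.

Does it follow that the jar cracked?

Nothing is said about any jar; only the bottle is affected.

no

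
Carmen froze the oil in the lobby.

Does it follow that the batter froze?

no

Nothing is said about any batter; only the oil is affected.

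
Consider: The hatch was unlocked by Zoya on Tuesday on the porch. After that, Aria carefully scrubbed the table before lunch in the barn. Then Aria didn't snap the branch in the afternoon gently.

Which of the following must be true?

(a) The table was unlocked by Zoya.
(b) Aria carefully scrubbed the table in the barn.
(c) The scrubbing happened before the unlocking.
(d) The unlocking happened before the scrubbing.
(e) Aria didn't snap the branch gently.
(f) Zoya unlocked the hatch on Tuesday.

(b), (d), (f)

(a) Not entailed — Zoya unlocked the hatch, not the table; the table belongs to the scrubbing event.
(b) Entailed — this follows by dropping conjuncts from the scrubbing event's description.
(c) Not entailed — the narrative places the unlocking before the scrubbing, not after.
(d) Entailed — the narrative places the unlocking before the scrubbing.
(e) Not entailed — dropping 'in the afternoon' under negation is not valid — the original leaves open that Aria snapped the branch some other way.
(f) Entailed — the original entails any weakening of itself; this just drops 'on the porch'.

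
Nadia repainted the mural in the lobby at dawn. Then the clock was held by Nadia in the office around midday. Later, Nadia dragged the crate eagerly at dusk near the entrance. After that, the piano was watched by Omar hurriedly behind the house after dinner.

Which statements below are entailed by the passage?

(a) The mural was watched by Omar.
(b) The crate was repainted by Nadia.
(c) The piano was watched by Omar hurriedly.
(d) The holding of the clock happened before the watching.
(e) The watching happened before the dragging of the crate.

(a) Not entailed — Omar watched the piano, not the mural; the mural belongs to the repainting event.
(b) Not entailed — Nadia repainted the mural, not the crate; the crate belongs to the dragging event.
(c) Entailed — every conjunct here is already in the original watching event.
(d) Entailed — the narrative places the holding before the watching.
(e) Not entailed — the narrative places the dragging before the watching, not after.

(c), (d)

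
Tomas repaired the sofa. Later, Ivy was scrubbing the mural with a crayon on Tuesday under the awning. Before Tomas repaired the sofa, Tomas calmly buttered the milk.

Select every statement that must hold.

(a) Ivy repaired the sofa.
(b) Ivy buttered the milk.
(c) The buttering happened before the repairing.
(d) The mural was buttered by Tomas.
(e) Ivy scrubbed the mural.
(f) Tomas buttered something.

(c), (e), (f)

(a) Not entailed — the passage has Tomas repairing the sofa, not Ivy.
(b) Not entailed — the passage has Tomas buttering the milk, not Ivy.
(c) Entailed — the narrative places the buttering before the repairing.
(d) Not entailed — Tomas buttered the milk, not the mural; the mural belongs to the scrubbing event.
(e) Entailed — 'scrub' is an activity; 'was scrubbing' entails that some scrubbing happened, so 'scrubbed' holds.
(f) Entailed — dropping 'calmly' and generalizing the patient leaves a sub-description the original still satisfies.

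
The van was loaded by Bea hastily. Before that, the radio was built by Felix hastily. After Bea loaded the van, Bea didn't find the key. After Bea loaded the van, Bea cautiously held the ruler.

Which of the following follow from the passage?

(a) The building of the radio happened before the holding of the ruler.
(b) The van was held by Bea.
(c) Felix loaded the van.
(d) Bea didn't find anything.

(a) Entailed — the narrative places the building before the holding.
(b) Not entailed — Bea held the ruler, not the van; the van belongs to the loading event.
(c) Not entailed — the passage has Bea loading the van, not Felix.
(d) Not entailed — the original only denies this specific event; Bea may have found something else.

(a)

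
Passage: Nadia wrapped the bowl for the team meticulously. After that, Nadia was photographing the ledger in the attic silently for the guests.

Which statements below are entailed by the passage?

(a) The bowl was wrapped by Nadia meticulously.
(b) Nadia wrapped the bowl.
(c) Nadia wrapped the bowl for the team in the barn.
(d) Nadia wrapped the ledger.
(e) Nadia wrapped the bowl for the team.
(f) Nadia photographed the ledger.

(a) Entailed — every conjunct here is already in the original wrapping event.
(b) Entailed — this follows by dropping conjuncts from the wrapping event's description.
(c) Not entailed — 'in the barn' adds information not in the original event.
(d) Not entailed — Nadia wrapped the bowl, not the ledger; the ledger belongs to the photographing event.
(e) Entailed — every conjunct here is already in the original wrapping event.
(f) Not entailed — 'was photographing' is progressive on an accomplishment; it does not entail the completed 'photographed'.

(a), (b), (e)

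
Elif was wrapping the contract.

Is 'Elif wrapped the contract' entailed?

'was wrapping' is progressive; for an accomplishment like 'wrap the contract', it doesn't entail completion.

no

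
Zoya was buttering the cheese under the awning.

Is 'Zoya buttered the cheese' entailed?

no

'was buttering' is progressive; for an accomplishment like 'butter the cheese', it doesn't entail completion.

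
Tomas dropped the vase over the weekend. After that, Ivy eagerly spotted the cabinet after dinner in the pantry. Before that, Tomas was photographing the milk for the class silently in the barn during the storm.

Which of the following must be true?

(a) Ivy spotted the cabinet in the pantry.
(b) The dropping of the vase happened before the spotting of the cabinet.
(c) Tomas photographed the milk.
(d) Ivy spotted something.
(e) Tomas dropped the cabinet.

(a) Entailed — every conjunct here is already in the original spotting event.
(b) Entailed — the narrative places the dropping before the spotting.
(c) Not entailed — 'was photographing' is progressive on an accomplishment; it does not entail the completed 'photographed'.
(d) Entailed — every conjunct here is already in the original spotting event.
(e) Not entailed — Tomas dropped the vase, not the cabinet; the cabinet belongs to the spotting event.

(a), (b), (d)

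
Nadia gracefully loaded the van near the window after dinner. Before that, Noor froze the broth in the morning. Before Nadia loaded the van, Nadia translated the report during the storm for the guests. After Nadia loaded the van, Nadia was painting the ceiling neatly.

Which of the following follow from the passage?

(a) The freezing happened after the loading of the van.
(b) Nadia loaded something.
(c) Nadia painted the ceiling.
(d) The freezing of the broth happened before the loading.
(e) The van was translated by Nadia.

(b), (d)

(a) Not entailed — the narrative places the freezing before the loading, not after.
(b) Entailed — the original entails any weakening of itself; this just drops 'gracefully', 'after dinner', 'near the window' and generalizes the patient.
(c) Not entailed — 'was painting' is progressive on an accomplishment; it does not entail the completed 'painted'.
(d) Entailed — the narrative places the freezing before the loading.
(e) Not entailed — Nadia translated the report, not the van; the van belongs to the loading event.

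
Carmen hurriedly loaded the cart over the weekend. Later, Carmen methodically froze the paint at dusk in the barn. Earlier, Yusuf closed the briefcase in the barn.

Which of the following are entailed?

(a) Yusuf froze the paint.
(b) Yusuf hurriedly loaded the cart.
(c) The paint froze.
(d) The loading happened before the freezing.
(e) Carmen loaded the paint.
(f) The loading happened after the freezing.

(c), (d)

(a) Not entailed — the passage has Carmen freezing the paint, not Yusuf.
(b) Not entailed — the passage has Carmen loading the cart, not Yusuf.
(c) Entailed — 'Carmen froze the paint' is causative; it entails the inchoative 'the paint froze'.
(d) Entailed — the narrative places the loading before the freezing.
(e) Not entailed — Carmen loaded the cart, not the paint; the paint belongs to the freezing event.
(f) Not entailed — the narrative places the loading before the freezing, not after.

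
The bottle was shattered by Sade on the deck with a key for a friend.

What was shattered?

the bottle

'the bottle' marks the patient of the shattering event.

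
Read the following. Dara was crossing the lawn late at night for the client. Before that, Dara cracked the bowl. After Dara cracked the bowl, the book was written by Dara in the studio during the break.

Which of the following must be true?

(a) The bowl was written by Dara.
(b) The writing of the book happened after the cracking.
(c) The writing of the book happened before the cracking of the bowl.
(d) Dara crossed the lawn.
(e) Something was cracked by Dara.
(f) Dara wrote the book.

(b), (e), (f)

(a) Not entailed — Dara wrote the book, not the bowl; the bowl belongs to the cracking event.
(b) Entailed — the narrative places the cracking before the writing.
(c) Not entailed — the narrative places the cracking before the writing, not after.
(d) Not entailed — 'was crossing' is progressive on an accomplishment; it does not entail the completed 'crossed'.
(e) Entailed — the original entails any weakening of itself; this just generalizes the patient.
(f) Entailed — the original entails any weakening of itself; this just drops 'in the studio', 'during the break'.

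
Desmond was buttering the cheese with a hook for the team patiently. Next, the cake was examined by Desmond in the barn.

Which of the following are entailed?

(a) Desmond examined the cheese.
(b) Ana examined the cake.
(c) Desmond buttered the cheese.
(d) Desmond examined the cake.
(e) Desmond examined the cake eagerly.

(d)

(a) Not entailed — Desmond examined the cake, not the cheese; the cheese belongs to the buttering event.
(b) Not entailed — the passage has Desmond examining the cake, not Ana.
(c) Not entailed — 'was buttering' is progressive on an accomplishment; it does not entail the completed 'buttered'.
(d) Entailed — this follows by dropping conjuncts from the examining event's description.
(e) Not entailed — 'eagerly' adds information not in the original event.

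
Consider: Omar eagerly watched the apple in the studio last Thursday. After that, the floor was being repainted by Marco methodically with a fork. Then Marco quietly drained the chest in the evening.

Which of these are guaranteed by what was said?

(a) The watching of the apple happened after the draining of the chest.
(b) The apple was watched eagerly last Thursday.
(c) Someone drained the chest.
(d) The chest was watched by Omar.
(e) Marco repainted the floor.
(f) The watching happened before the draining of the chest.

(a) Not entailed — the narrative places the watching before the draining, not after.
(b) Entailed — this follows by dropping conjuncts from the watching event's description.
(c) Entailed — dropping 'in the evening', 'quietly' and generalizing the agent leaves a sub-description the original still satisfies.
(d) Not entailed — Omar watched the apple, not the chest; the chest belongs to the draining event.
(e) Not entailed — 'was repainting' is progressive on an accomplishment; it does not entail the completed 'repainted'.
(f) Entailed — the narrative places the watching before the draining.

(b), (c), (f)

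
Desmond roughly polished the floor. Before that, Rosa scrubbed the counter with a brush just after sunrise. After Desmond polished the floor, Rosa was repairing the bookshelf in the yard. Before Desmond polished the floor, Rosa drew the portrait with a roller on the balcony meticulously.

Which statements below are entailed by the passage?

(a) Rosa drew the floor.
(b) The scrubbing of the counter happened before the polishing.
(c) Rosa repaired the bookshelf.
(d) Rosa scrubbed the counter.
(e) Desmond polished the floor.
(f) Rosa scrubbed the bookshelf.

(b), (d), (e)

(a) Not entailed — Rosa drew the portrait, not the floor; the floor belongs to the polishing event.
(b) Entailed — the narrative places the scrubbing before the polishing.
(c) Not entailed — 'was repairing' is progressive on an accomplishment; it does not entail the completed 'repaired'.
(d) Entailed — every conjunct here is already in the original scrubbing event.
(e) Entailed — every conjunct here is already in the original polishing event.
(f) Not entailed — Rosa scrubbed the counter, not the bookshelf; the bookshelf belongs to the repairing event.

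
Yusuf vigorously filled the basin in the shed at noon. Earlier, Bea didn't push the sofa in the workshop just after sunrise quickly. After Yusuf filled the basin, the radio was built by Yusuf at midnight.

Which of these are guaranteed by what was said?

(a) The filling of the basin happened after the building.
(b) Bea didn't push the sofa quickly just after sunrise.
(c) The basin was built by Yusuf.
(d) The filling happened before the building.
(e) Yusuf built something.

(a) Not entailed — the narrative places the filling before the building, not after.
(b) Not entailed — dropping 'in the workshop' under negation is not valid — the original leaves open that Bea pushed the sofa some other way.
(c) Not entailed — Yusuf built the radio, not the basin; the basin belongs to the filling event.
(d) Entailed — the narrative places the filling before the building.
(e) Entailed — dropping 'at midnight' and generalizing the patient leaves a sub-description the original still satisfies.

(d), (e)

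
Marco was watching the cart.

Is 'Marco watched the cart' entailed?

yes

'watch' is atelic; if Marco was watching the cart, then Marco watched the cart (for some time).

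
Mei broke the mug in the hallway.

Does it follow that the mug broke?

'Mei broke the mug' is the causative; it entails the inchoative 'the mug broke'.

yes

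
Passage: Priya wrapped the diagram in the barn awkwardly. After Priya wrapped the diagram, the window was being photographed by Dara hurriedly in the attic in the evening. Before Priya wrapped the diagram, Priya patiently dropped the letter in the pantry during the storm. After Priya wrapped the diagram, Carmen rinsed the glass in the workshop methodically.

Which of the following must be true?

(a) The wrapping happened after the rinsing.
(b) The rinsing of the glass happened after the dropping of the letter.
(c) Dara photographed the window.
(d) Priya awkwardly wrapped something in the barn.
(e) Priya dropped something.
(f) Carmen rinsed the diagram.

(a) Not entailed — the narrative places the wrapping before the rinsing, not after.
(b) Entailed — the narrative places the dropping before the rinsing.
(c) Not entailed — 'was photographing' is progressive on an accomplishment; it does not entail the completed 'photographed'.
(d) Entailed — the original entails any weakening of itself; this just generalizes the patient.
(e) Entailed — every conjunct here is already in the original dropping event.
(f) Not entailed — Carmen rinsed the glass, not the diagram; the diagram belongs to the wrapping event.

(b), (d), (e)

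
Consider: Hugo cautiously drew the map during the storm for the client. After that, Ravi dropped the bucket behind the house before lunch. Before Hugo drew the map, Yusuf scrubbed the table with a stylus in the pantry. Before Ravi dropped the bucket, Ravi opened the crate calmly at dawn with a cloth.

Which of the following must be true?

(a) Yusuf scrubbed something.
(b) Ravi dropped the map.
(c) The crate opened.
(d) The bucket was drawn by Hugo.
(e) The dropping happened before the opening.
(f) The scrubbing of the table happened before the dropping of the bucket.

(a) Entailed — dropping 'with a stylus', 'in the pantry' and generalizing the patient leaves a sub-description the original still satisfies.
(b) Not entailed — Ravi dropped the bucket, not the map; the map belongs to the drawing event.
(c) Entailed — 'Ravi opened the crate' is causative; it entails the inchoative 'the crate opened'.
(d) Not entailed — Hugo drew the map, not the bucket; the bucket belongs to the dropping event.
(e) Not entailed — the narrative places the opening before the dropping, not after.
(f) Entailed — the narrative places the scrubbing before the dropping.

(a), (c), (f)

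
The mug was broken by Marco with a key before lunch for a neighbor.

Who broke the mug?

Marco

'Marco' marks the agent of the breaking event.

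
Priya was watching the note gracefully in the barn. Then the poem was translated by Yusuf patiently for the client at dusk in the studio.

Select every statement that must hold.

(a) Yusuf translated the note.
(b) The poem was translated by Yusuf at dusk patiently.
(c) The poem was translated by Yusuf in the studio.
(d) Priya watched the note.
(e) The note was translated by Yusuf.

(b), (c), (d)

(a) Not entailed — Yusuf translated the poem, not the note; the note belongs to the watching event.
(b) Entailed — the original entails any weakening of itself; this just drops 'in the studio', 'for the client'.
(c) Entailed — the original entails any weakening of itself; this just drops 'patiently', 'at dusk', 'for the client'.
(d) Entailed — 'watch' is an activity; 'was watching' entails that some watching happened, so 'watched' holds.
(e) Not entailed — Yusuf translated the poem, not the note; the note belongs to the watching event.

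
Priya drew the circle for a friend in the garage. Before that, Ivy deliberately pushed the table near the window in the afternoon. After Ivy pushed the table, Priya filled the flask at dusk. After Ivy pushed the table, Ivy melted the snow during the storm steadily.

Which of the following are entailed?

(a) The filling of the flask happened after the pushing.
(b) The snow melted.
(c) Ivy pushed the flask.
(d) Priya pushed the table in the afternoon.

(a) Entailed — the narrative places the pushing before the filling.
(b) Entailed — 'Ivy melted the snow' is causative; it entails the inchoative 'the snow melted'.
(c) Not entailed — Ivy pushed the table, not the flask; the flask belongs to the filling event.
(d) Not entailed — the passage has Ivy pushing the table, not Priya.

(a), (b)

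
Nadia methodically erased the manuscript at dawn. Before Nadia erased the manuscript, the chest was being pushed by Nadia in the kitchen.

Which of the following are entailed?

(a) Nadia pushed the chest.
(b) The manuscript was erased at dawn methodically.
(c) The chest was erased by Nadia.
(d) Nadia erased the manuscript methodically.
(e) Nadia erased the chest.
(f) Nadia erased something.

(a) Entailed — 'push' is an activity; 'was pushing' entails that some pushing happened, so 'pushed' holds.
(b) Entailed — generalizing the agent leaves a sub-description the original still satisfies.
(c) Not entailed — Nadia erased the manuscript, not the chest; the chest belongs to the pushing event.
(d) Entailed — dropping 'at dawn' leaves a sub-description the original still satisfies.
(e) Not entailed — Nadia erased the manuscript, not the chest; the chest belongs to the pushing event.
(f) Entailed — the original entails any weakening of itself; this just drops 'at dawn', 'methodically' and generalizes the patient.

(a), (b), (d), (f)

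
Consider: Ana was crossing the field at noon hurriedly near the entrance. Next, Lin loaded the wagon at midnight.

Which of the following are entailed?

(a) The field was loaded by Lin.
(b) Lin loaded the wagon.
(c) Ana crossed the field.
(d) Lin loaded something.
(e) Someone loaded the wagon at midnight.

(a) Not entailed — Lin loaded the wagon, not the field; the field belongs to the crossing event.
(b) Entailed — every conjunct here is already in the original loading event.
(c) Not entailed — 'was crossing' is progressive on an accomplishment; it does not entail the completed 'crossed'.
(d) Entailed — every conjunct here is already in the original loading event.
(e) Entailed — every conjunct here is already in the original loading event.

(b), (d), (e)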